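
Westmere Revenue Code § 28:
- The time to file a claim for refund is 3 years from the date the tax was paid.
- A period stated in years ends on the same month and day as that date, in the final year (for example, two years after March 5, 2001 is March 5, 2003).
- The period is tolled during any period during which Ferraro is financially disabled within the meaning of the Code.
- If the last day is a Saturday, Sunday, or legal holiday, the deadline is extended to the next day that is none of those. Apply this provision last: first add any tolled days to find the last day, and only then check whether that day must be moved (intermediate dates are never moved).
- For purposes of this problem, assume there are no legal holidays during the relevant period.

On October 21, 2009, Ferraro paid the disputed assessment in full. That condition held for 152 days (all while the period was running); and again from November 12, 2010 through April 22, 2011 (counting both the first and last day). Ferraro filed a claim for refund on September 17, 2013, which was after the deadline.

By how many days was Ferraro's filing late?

15 days

3 years after October 21, 2009 is October 21, 2012.
Tolling adds 152 days: October 21, 2012 + 152 days = March 22, 2013.
From November 12, 2010 through April 22, 2011 inclusive is 162 days; tolling adds 162 days: March 22, 2013 + 162 days = August 31, 2013.
August 31, 2013 is Saturday; September 1, 2013 is Sunday. The next qualifying day is September 2, 2013.
The deadline is September 2, 2013; from September 2, 2013 to September 17, 2013 is 15 days.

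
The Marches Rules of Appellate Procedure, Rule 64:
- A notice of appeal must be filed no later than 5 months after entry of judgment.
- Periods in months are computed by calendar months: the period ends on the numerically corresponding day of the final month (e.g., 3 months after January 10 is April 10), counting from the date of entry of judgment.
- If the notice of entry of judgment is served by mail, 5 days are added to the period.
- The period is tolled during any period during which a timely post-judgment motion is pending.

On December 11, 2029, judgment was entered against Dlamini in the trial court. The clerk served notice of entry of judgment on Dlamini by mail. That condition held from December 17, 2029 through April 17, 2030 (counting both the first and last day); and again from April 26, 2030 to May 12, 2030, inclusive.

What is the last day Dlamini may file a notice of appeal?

5 months after December 11, 2029 is May 11, 2030.
Service was by mail, adding 5 days: May 11, 2030 + 5 days = May 16, 2030.
From December 17, 2029 through April 17, 2030 inclusive is 122 days; tolling adds 122 days: May 16, 2030 + 122 days = September 15, 2030.
From April 26, 2030 through May 12, 2030 inclusive is 17 days; tolling adds 17 days: September 15, 2030 + 17 days = October 2, 2030.

October 2, 2030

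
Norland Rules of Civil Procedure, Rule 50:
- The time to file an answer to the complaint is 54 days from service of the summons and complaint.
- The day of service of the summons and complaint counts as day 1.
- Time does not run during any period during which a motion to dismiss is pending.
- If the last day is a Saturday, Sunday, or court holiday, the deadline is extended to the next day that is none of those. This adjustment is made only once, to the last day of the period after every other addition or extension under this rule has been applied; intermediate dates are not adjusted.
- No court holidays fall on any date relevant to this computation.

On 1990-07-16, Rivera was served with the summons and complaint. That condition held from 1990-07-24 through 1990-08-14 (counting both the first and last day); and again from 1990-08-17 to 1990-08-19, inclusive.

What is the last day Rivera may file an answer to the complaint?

Counting 1990-07-16 as day 1, day 54 is September 7, 1990.
From July 24, 1990 through August 14, 1990 inclusive is 22 days; tolling adds 22 days: September 7, 1990 + 22 days = September 29, 1990.
From August 17, 1990 through August 19, 1990 inclusive is 3 days; tolling adds 3 days: September 29, 1990 + 3 days = October 2, 1990.
October 2, 1990 is a Tuesday and not a court holiday, so no extension applies.

October 2, 1990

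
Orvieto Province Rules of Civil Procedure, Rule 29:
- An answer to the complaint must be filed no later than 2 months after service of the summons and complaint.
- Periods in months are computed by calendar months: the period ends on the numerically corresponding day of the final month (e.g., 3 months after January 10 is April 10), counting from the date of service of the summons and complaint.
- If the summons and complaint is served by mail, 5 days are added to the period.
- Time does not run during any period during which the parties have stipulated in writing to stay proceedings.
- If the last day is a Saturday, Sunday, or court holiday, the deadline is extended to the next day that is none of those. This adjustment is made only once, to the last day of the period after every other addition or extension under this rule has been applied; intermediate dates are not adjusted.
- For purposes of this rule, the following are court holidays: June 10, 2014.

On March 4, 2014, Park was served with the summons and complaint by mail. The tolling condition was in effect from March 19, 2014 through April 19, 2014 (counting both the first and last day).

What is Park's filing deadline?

2 months after March 4, 2014 is May 4, 2014.
Service was by mail, adding 5 days: May 4, 2014 + 5 days = May 9, 2014.
From March 19, 2014 through April 19, 2014 inclusive is 32 days; tolling adds 32 days: May 9, 2014 + 32 days = June 10, 2014.
June 10, 2014 is a listed holiday. The next qualifying day is June 11, 2014.

June 11, 2014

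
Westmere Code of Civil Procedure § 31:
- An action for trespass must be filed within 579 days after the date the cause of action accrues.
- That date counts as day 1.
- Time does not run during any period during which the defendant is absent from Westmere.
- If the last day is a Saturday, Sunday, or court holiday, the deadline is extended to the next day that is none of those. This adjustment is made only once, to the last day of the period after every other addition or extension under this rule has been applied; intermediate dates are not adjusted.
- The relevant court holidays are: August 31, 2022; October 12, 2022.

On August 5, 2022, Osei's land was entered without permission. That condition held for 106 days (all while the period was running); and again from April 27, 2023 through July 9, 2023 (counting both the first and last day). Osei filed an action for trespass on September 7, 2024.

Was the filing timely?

Counting August 5, 2022 as day 1, day 579 is March 5, 2024.
Tolling adds 106 days: March 5, 2024 + 106 days = June 19, 2024.
From April 27, 2023 through July 9, 2023 inclusive is 74 days; tolling adds 74 days: June 19, 2024 + 74 days = September 1, 2024.
September 1, 2024 is Sunday. The next qualifying day is September 2, 2024.
The deadline is September 2, 2024; the filing on September 7, 2024 is after that date.

No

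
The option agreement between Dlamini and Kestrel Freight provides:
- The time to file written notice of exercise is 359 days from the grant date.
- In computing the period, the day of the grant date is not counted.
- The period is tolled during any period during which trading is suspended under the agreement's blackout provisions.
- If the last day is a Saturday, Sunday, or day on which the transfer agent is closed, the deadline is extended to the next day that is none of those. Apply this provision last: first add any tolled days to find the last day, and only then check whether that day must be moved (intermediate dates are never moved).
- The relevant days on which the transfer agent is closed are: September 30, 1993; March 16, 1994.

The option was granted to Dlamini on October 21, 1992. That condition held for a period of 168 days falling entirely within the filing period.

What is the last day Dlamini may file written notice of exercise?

April 1, 1994

359 days after October 21, 1992 is October 15, 1993.
Tolling adds 168 days: October 15, 1993 + 168 days = April 1, 1994.
April 1, 1994 is a Friday and not a day on which the transfer agent is closed, so no extension applies.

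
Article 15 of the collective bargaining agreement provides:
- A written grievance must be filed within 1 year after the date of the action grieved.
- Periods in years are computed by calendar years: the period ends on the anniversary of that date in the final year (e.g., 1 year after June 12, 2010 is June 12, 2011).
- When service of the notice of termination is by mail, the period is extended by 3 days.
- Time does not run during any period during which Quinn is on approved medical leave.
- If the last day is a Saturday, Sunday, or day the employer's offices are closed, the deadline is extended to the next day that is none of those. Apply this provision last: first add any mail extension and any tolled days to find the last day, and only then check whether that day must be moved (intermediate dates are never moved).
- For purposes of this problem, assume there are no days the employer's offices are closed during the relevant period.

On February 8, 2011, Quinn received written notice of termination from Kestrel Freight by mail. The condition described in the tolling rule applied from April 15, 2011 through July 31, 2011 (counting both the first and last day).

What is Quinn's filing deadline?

1 year after February 8, 2011 is February 8, 2012.
Service was by mail, adding 3 days: February 8, 2012 + 3 days = February 11, 2012.
From April 15, 2011 through July 31, 2011 inclusive is 108 days; tolling adds 108 days: February 11, 2012 + 108 days = May 29, 2012.
May 29, 2012 is a Tuesday and not a day the employer's offices are closed, so no extension applies.

May 29, 2012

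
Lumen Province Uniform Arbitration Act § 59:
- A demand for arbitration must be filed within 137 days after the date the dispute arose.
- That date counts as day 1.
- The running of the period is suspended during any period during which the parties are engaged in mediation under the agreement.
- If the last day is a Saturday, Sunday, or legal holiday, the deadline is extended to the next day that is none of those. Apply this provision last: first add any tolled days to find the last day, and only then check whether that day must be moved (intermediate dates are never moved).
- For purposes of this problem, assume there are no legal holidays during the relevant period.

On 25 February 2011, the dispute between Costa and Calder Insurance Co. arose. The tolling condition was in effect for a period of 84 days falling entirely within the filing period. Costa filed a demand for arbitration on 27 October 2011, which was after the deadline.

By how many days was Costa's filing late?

Counting 25 February 2011 as day 1, day 137 is July 11, 2011.
Tolling adds 84 days: July 11, 2011 + 84 days = October 3, 2011.
October 3, 2011 is a Monday and not a legal holiday, so no extension applies.
The deadline is October 3, 2011; from October 3, 2011 to October 27, 2011 is 24 days.

24 days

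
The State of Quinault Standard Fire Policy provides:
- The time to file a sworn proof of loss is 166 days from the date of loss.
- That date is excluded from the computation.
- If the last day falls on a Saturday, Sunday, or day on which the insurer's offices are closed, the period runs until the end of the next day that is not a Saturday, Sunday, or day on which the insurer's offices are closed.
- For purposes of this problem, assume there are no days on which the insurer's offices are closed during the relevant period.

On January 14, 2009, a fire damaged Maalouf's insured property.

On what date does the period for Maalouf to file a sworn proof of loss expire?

166 days after January 14, 2009 is June 29, 2009.
June 29, 2009 is a Monday and not a day on which the insurer's offices are closed, so no extension applies.

June 29, 2009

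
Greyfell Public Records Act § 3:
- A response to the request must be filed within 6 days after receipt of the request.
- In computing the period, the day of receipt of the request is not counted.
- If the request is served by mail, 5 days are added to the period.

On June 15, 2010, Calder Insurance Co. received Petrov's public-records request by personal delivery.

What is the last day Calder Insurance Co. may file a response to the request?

June 21, 2010

6 days after June 15, 2010 is June 21, 2010.
Service was not by mail, so no mail extension applies.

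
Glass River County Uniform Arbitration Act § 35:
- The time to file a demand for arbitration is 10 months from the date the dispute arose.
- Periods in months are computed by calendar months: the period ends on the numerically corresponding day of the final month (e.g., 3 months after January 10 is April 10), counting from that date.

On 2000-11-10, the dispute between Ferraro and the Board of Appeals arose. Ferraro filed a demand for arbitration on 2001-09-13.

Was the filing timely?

No

10 months after 2000-11-10 is September 10, 2001.
The deadline is September 10, 2001; the filing on September 13, 2001 is after that date.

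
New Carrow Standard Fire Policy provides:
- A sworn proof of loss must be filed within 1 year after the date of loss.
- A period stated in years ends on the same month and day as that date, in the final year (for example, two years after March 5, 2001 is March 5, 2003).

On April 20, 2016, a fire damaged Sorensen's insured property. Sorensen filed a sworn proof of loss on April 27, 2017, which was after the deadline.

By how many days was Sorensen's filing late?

7 days

1 year after April 20, 2016 is April 20, 2017.
The deadline is April 20, 2017; from April 20, 2017 to April 27, 2017 is 7 days.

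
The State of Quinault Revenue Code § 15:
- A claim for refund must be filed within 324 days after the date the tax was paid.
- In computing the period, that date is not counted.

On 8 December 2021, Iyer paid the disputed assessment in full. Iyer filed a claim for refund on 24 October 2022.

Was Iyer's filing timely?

Yes

324 days after 8 December 2021 is October 28, 2022.
The deadline is October 28, 2022; the filing on October 24, 2022 is on or before that date.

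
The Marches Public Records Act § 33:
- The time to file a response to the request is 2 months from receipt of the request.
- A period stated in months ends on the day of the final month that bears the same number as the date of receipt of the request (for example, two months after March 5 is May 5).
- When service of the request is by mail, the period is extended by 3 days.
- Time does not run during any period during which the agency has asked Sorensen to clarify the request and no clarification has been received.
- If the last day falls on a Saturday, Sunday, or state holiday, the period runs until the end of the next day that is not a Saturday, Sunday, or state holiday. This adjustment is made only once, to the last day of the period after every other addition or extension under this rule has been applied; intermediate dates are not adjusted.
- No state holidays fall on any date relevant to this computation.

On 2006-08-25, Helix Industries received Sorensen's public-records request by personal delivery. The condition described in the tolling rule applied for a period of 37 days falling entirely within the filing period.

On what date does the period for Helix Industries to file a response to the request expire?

December 1, 2006

2 months after 2006-08-25 is October 25, 2006.
Service was not by mail, so no mail extension applies.
Tolling adds 37 days: October 25, 2006 + 37 days = December 1, 2006.
December 1, 2006 is a Friday and not a state holiday, so no extension applies.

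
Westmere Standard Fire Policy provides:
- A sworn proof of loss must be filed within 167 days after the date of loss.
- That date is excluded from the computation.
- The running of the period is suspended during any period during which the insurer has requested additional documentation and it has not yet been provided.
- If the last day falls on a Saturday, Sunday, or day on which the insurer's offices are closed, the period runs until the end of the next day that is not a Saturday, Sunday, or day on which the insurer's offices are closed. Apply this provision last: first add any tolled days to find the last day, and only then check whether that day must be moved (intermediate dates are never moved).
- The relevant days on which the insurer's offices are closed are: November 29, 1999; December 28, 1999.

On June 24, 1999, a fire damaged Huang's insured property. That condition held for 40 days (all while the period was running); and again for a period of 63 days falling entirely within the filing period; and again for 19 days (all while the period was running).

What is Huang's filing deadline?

April 10, 2000

167 days after June 24, 1999 is December 8, 1999.
Tolling adds 40 days: December 8, 1999 + 40 days = January 17, 2000.
Tolling adds 63 days: January 17, 2000 + 63 days = March 20, 2000.
Tolling adds 19 days: March 20, 2000 + 19 days = April 8, 2000.
April 8, 2000 is Saturday; April 9, 2000 is Sunday. The next qualifying day is April 10, 2000.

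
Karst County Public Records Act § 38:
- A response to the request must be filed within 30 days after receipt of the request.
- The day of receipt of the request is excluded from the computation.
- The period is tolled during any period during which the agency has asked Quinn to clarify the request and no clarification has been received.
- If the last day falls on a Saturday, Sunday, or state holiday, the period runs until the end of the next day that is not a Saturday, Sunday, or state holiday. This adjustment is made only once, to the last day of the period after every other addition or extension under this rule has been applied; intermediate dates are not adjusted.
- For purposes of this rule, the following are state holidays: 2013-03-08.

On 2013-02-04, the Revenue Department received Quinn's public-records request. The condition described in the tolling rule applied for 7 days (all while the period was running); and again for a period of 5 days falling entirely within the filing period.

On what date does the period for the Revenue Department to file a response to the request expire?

30 days after 2013-02-04 is March 6, 2013.
Tolling adds 7 days: March 6, 2013 + 7 days = March 13, 2013.
Tolling adds 5 days: March 13, 2013 + 5 days = March 18, 2013.
March 18, 2013 is a Monday and not a state holiday, so no extension applies.

March 18, 2013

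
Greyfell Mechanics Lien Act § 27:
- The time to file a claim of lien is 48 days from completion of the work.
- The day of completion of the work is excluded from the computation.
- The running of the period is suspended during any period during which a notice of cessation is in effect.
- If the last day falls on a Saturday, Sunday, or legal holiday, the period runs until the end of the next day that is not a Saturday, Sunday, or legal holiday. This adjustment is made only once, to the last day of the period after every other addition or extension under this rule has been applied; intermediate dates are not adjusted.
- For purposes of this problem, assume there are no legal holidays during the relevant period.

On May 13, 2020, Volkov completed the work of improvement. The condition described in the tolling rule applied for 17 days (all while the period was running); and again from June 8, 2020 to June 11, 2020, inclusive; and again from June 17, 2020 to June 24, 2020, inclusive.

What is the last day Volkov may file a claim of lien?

July 29, 2020

48 days after May 13, 2020 is June 30, 2020.
Tolling adds 17 days: June 30, 2020 + 17 days = July 17, 2020.
From June 8, 2020 through June 11, 2020 inclusive is 4 days; tolling adds 4 days: July 17, 2020 + 4 days = July 21, 2020.
From June 17, 2020 through June 24, 2020 inclusive is 8 days; tolling adds 8 days: July 21, 2020 + 8 days = July 29, 2020.
July 29, 2020 is a Wednesday and not a legal holiday, so no extension applies.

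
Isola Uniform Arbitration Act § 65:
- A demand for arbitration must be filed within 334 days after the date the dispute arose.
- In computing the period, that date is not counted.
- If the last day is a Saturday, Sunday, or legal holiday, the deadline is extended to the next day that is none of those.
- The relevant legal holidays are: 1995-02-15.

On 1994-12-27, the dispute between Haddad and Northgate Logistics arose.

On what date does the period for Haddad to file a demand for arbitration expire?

November 27, 1995

334 days after 1994-12-27 is November 26, 1995.
November 26, 1995 is Sunday. The next qualifying day is November 27, 1995.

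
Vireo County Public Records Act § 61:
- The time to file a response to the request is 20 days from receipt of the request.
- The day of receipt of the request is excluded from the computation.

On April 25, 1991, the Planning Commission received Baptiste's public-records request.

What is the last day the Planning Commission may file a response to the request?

20 days after April 25, 1991 is May 15, 1991.

May 15, 1991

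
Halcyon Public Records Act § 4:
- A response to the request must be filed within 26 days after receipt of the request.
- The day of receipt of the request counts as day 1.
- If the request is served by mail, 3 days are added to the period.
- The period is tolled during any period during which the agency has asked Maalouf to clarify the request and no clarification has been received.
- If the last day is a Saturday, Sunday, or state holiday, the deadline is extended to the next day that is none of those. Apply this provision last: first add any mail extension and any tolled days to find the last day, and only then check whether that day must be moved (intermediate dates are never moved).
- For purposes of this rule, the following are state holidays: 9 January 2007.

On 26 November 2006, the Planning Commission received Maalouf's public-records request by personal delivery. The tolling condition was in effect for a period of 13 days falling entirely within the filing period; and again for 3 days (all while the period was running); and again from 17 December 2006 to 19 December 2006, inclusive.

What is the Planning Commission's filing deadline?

January 10, 2007

Counting 26 November 2006 as day 1, day 26 is December 21, 2006.
Service was not by mail, so no mail extension applies.
Tolling adds 13 days: December 21, 2006 + 13 days = January 3, 2007.
Tolling adds 3 days: January 3, 2007 + 3 days = January 6, 2007.
From December 17, 2006 through December 19, 2006 inclusive is 3 days; tolling adds 3 days: January 6, 2007 + 3 days = January 9, 2007.
January 9, 2007 is a listed holiday. The next qualifying day is January 10, 2007.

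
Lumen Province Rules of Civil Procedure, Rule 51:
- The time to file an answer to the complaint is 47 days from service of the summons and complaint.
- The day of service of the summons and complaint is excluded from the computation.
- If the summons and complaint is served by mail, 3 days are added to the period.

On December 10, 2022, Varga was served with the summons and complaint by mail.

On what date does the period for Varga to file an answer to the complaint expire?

47 days after December 10, 2022 is January 26, 2023.
Service was by mail, adding 3 days: January 26, 2023 + 3 days = January 29, 2023.

January 29, 2023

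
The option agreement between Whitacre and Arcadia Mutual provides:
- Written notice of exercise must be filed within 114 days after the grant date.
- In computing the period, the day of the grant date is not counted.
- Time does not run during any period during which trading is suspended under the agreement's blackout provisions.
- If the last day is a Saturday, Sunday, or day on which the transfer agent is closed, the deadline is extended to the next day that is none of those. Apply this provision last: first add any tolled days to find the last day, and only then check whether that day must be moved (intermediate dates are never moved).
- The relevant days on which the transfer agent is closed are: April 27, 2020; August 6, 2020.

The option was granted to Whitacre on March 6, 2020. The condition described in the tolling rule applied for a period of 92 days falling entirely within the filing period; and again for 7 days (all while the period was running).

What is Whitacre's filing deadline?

114 days after March 6, 2020 is June 28, 2020.
Tolling adds 92 days: June 28, 2020 + 92 days = September 28, 2020.
Tolling adds 7 days: September 28, 2020 + 7 days = October 5, 2020.
October 5, 2020 is a Monday and not a day on which the transfer agent is closed, so no extension applies.

October 5, 2020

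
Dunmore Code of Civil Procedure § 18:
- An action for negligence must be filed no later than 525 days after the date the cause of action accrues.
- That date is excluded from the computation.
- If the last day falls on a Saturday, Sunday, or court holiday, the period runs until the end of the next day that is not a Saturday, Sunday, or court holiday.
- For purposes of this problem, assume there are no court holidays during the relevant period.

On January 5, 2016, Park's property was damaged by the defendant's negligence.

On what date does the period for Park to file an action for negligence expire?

525 days after January 5, 2016 is June 13, 2017.
June 13, 2017 is a Tuesday and not a court holiday, so no extension applies.

June 13, 2017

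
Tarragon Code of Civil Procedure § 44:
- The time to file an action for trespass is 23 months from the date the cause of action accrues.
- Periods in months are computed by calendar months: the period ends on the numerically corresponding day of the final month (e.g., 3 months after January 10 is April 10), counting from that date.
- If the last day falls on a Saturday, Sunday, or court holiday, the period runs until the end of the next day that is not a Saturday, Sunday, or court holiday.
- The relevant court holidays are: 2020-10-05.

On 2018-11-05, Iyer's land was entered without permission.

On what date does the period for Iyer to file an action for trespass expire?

23 months after 2018-11-05 is October 5, 2020.
October 5, 2020 is a listed holiday. The next qualifying day is October 6, 2020.

October 6, 2020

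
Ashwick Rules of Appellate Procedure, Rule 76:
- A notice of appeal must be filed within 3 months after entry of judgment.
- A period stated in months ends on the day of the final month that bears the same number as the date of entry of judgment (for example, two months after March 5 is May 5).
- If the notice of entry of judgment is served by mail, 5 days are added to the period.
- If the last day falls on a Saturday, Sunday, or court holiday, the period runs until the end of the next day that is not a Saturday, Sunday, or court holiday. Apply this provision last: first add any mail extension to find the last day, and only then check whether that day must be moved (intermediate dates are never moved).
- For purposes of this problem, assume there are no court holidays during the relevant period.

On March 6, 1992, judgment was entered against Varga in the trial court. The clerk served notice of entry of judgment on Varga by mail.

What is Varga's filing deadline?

3 months after March 6, 1992 is June 6, 1992.
Service was by mail, adding 5 days: June 6, 1992 + 5 days = June 11, 1992.
June 11, 1992 is a Thursday and not a court holiday, so no extension applies.

June 11, 1992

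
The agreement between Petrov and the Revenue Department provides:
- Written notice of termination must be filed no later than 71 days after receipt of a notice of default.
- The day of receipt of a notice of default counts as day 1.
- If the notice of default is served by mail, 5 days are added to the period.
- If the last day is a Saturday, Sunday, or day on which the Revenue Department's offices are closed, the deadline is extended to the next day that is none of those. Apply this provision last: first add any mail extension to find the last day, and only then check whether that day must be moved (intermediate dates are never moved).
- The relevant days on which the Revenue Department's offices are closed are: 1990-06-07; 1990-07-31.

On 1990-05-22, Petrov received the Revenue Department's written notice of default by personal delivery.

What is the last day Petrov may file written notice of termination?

August 1, 1990

Counting 1990-05-22 as day 1, day 71 is July 31, 1990.
Service was not by mail, so no mail extension applies.
July 31, 1990 is a listed holiday. The next qualifying day is August 1, 1990.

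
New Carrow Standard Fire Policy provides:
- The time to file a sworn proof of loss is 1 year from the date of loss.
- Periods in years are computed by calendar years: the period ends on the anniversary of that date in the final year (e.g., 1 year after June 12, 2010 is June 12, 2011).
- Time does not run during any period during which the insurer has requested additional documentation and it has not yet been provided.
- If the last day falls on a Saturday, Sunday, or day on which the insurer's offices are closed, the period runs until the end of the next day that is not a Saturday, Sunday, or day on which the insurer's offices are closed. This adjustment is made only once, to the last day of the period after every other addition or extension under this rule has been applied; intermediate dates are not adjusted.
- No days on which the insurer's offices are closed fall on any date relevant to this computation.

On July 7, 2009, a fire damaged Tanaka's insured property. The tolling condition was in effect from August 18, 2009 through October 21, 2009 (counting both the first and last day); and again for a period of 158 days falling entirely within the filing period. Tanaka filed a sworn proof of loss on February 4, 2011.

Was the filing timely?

1 year after July 7, 2009 is July 7, 2010.
From August 18, 2009 through October 21, 2009 inclusive is 65 days; tolling adds 65 days: July 7, 2010 + 65 days = September 10, 2010.
Tolling adds 158 days: September 10, 2010 + 158 days = February 15, 2011.
February 15, 2011 is a Tuesday and not a day on which the insurer's offices are closed, so no extension applies.
The deadline is February 15, 2011; the filing on February 4, 2011 is on or before that date.

Yes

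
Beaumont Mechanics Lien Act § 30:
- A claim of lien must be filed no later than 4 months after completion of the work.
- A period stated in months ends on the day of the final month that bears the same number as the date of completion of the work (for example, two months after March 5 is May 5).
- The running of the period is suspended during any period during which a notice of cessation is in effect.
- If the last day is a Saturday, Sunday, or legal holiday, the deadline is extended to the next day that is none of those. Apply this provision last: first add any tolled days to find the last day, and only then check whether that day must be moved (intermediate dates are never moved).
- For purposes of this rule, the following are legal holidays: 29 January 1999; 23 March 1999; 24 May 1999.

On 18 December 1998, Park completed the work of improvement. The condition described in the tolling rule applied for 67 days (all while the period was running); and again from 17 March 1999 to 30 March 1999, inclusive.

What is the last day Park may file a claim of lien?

July 8, 1999

4 months after 18 December 1998 is April 18, 1999.
Tolling adds 67 days: April 18, 1999 + 67 days = June 24, 1999.
From March 17, 1999 through March 30, 1999 inclusive is 14 days; tolling adds 14 days: June 24, 1999 + 14 days = July 8, 1999.
July 8, 1999 is a Thursday and not a legal holiday, so no extension applies.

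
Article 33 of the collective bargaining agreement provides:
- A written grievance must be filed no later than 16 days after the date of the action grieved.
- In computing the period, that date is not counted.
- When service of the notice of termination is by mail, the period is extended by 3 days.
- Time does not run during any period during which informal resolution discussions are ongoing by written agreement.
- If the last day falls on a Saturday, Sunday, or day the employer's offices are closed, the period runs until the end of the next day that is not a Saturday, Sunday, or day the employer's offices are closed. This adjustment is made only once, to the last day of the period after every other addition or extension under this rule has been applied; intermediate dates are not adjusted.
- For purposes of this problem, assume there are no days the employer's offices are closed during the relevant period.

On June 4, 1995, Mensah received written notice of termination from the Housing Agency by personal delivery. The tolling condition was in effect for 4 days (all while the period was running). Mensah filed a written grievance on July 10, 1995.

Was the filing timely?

16 days after June 4, 1995 is June 20, 1995.
Service was not by mail, so no mail extension applies.
Tolling adds 4 days: June 20, 1995 + 4 days = June 24, 1995.
June 24, 1995 is Saturday; June 25, 1995 is Sunday. The next qualifying day is June 26, 1995.
The deadline is June 26, 1995; the filing on July 10, 1995 is after that date.

No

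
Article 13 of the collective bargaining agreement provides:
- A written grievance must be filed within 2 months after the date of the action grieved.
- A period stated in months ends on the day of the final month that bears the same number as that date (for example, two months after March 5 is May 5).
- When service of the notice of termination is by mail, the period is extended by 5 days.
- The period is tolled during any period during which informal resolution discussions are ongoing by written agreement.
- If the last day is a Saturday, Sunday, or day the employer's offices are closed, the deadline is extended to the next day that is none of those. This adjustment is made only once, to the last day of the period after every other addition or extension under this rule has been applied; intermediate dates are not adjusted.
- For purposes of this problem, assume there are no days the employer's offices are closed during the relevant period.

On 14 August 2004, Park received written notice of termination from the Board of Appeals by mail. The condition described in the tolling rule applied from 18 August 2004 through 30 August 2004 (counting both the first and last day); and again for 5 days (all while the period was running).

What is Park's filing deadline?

November 8, 2004

2 months after 14 August 2004 is October 14, 2004.
Service was by mail, adding 5 days: October 14, 2004 + 5 days = October 19, 2004.
From August 18, 2004 through August 30, 2004 inclusive is 13 days; tolling adds 13 days: October 19, 2004 + 13 days = November 1, 2004.
Tolling adds 5 days: November 1, 2004 + 5 days = November 6, 2004.
November 6, 2004 is Saturday; November 7, 2004 is Sunday. The next qualifying day is November 8, 2004.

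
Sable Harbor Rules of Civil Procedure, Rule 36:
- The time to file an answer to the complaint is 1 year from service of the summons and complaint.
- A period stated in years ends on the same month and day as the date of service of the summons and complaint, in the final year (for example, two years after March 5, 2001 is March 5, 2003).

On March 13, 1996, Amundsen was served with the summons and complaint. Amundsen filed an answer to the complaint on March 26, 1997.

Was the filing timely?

No

1 year after March 13, 1996 is March 13, 1997.
The deadline is March 13, 1997; the filing on March 26, 1997 is after that date.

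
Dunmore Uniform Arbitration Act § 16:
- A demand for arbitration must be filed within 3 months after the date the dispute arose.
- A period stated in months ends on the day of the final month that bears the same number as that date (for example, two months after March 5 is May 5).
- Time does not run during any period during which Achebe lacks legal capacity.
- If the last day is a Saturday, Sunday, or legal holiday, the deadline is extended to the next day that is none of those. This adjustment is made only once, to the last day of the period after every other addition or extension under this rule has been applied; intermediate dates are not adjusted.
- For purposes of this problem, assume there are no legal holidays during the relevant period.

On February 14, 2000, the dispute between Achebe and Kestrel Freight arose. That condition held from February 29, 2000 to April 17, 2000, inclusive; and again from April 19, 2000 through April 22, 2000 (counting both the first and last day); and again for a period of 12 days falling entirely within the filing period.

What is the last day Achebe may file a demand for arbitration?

3 months after February 14, 2000 is May 14, 2000.
From February 29, 2000 through April 17, 2000 inclusive is 49 days; tolling adds 49 days: May 14, 2000 + 49 days = July 2, 2000.
From April 19, 2000 through April 22, 2000 inclusive is 4 days; tolling adds 4 days: July 2, 2000 + 4 days = July 6, 2000.
Tolling adds 12 days: July 6, 2000 + 12 days = July 18, 2000.
July 18, 2000 is a Tuesday and not a legal holiday, so no extension applies.

July 18, 2000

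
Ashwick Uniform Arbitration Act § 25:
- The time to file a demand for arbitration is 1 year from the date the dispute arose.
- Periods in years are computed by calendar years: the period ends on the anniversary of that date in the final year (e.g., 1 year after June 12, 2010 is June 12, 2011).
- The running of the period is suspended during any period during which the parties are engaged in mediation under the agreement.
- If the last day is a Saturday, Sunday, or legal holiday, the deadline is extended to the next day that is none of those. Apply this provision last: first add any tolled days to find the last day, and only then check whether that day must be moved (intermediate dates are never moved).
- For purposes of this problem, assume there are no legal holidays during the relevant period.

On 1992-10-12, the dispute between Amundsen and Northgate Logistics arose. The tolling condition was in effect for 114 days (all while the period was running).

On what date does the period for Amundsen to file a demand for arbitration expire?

1 year after 1992-10-12 is October 12, 1993.
Tolling adds 114 days: October 12, 1993 + 114 days = February 3, 1994.
February 3, 1994 is a Thursday and not a legal holiday, so no extension applies.

February 3, 1994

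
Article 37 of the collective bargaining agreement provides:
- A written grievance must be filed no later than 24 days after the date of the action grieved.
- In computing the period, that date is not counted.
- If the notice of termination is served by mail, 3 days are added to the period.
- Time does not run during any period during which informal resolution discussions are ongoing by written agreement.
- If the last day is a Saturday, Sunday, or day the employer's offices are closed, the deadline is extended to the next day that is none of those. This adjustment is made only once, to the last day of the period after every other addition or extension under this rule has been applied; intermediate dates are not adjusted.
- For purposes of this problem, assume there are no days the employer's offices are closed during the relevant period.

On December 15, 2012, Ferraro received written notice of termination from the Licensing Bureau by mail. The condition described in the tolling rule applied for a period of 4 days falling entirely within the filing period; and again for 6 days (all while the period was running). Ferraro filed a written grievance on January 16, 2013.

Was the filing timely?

24 days after December 15, 2012 is January 8, 2013.
Service was by mail, adding 3 days: January 8, 2013 + 3 days = January 11, 2013.
Tolling adds 4 days: January 11, 2013 + 4 days = January 15, 2013.
Tolling adds 6 days: January 15, 2013 + 6 days = January 21, 2013.
January 21, 2013 is a Monday and not a day the employer's offices are closed, so no extension applies.
The deadline is January 21, 2013; the filing on January 16, 2013 is on or before that date.

Yes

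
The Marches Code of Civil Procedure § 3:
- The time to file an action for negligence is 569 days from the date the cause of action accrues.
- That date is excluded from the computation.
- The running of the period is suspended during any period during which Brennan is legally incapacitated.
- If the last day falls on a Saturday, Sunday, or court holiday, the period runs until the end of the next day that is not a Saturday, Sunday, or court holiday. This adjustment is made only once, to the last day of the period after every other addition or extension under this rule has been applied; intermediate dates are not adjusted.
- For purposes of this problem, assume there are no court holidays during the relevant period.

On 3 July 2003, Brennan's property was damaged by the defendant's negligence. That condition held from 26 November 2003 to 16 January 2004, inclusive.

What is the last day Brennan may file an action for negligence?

569 days after 3 July 2003 is January 22, 2005.
From November 26, 2003 through January 16, 2004 inclusive is 52 days; tolling adds 52 days: January 22, 2005 + 52 days = March 15, 2005.
March 15, 2005 is a Tuesday and not a court holiday, so no extension applies.

March 15, 2005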